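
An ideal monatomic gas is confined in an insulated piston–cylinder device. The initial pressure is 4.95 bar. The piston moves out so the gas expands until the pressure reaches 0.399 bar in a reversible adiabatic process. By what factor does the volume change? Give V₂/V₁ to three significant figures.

From PV^γ = const, V₂/V₁ = (P₁/P₂)^(1/γ).
For a monatomic ideal gas γ = 5/3.
V₂/V₁ = (4.95/0.399)^(3/5) = 4.531.

V₂/V₁ ≈ 4.53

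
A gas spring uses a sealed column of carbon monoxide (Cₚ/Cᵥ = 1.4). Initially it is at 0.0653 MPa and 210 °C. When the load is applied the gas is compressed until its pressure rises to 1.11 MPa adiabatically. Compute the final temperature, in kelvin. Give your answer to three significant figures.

T₂ ≈ 1090 K

Along an adiabat T P^((1−γ)/γ) is constant, so T₂ = T₁ (P₂/P₁)^((γ−1)/γ).
T₁ = 210 °C = 483.1 K.
T₂ = 483.1 × (1.11/0.0653)^(0.286) = 1085 K.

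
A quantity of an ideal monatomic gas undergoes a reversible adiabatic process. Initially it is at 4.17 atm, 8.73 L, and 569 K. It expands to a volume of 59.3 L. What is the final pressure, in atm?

P₂ ≈ 0.171 atm

Adiabatic: P₁V₁^γ = P₂V₂^γ ⇒ P₂ = P₁ (V₁/V₂)^γ.
γ = 5/3 for a monatomic ideal gas.
P₂ = 4.17 × (8.73/59.3)^(5/3) = 0.1712 atm.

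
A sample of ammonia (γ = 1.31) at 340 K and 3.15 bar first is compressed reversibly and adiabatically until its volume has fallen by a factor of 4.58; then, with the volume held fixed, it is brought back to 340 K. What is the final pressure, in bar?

P₃ ≈ 14.4 bar

Adiabatic step (PV^γ = const): P₂ = 3.15×4.58^(1.31) = 23.12 bar; T₂ = 340×4.58^(0.31) = 544.9 K.
Isochoric: P₃ = P₂(T₃/T₂) = 23.12 × (340/544.9) = 14.43 bar.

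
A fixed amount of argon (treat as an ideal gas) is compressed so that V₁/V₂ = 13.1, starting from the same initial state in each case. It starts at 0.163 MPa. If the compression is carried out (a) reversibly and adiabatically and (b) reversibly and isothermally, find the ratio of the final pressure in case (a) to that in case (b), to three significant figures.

P_adiabatic / P_isothermal ≈ 5.56

For a monatomic ideal gas γ = 5/3.
Isothermal: P_b = P₁(V₁/V₂) = 0.163×13.1.
Adiabatic: P_a = P₁(V₁/V₂)^γ = 0.163×13.1^(5/3).
P_a/P_b = (V₁/V₂)^(γ−1) = 13.1^(2/3) = 5.557.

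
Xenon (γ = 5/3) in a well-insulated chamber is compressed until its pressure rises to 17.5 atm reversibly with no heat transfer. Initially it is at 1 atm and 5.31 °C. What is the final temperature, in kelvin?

T₂ ≈ 875 K

Adiabatic: T₂/T₁ = (P₂/P₁)^((γ−1)/γ).
T₁ = 5.31 °C = 278.5 K.
T₂ = 278.5 × (17.5/1)^(2/5) = 874.9 K.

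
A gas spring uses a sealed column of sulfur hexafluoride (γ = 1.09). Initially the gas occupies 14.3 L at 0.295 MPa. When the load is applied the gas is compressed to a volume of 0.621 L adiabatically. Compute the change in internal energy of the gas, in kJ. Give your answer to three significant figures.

P₂ = P₁(V₁/V₂)^γ = 0.295×(14.3/0.621)^(1.09) = 9.009 MPa.
For a reversible adiabat, W_by_gas = (P₁V₁ − P₂V₂)/(γ−1).
W_by = (295000×0.0143 − 9.009×10^6×0.000621) / (0.09) = -15290 J.
Q = 0 ⇒ ΔU = −W_by = 15290 J.

ΔU ≈ 15.3 kJ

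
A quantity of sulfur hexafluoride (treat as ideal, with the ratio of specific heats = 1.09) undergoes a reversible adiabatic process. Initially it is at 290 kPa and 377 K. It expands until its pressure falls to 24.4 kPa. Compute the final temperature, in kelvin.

T₂ ≈ 307 K

Along an adiabat T P^((1−γ)/γ) is constant, so T₂ = T₁ (P₂/P₁)^((γ−1)/γ).
T₂ = 377 × (24.4/290)^(0.0826) = 307.3 K.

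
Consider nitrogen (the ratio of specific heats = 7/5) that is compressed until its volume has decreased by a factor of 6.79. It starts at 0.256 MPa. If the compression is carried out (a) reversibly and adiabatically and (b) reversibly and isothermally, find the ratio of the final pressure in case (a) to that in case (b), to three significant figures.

P_adiabatic / P_isothermal ≈ 2.15

Isothermal: P_b = P₁(V₁/V₂) = 0.256×6.79.
Adiabatic: P_a = P₁(V₁/V₂)^γ = 0.256×6.79^(7/5).
P_a/P_b = (V₁/V₂)^(γ−1) = 6.79^(2/5) = 2.152.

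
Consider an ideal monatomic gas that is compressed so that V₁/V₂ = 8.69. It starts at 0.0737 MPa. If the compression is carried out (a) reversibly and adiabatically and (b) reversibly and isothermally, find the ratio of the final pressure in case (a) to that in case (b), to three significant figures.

For a monatomic ideal gas γ = 5/3.
Isothermal: P_b = P₁(V₁/V₂) = 0.0737×8.69.
Adiabatic: P_a = P₁(V₁/V₂)^γ = 0.0737×8.69^(5/3).
P_a/P_b = (V₁/V₂)^(γ−1) = 8.69^(2/3) = 4.227.

P_adiabatic / P_isothermal ≈ 4.23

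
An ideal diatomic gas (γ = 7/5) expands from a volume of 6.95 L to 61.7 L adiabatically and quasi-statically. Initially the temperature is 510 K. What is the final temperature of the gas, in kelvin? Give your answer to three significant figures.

Adiabatic: T₁V₁^(γ−1) = T₂V₂^(γ−1) ⇒ T₂ = T₁ (V₁/V₂)^(γ−1).
T₂ = 510 × (6.95/61.7)^(2/5) = 212.9 K.

T₂ ≈ 213 K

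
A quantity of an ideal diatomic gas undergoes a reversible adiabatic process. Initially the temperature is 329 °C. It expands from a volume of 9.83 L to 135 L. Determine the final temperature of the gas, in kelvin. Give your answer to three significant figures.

Adiabatic: T₁V₁^(γ−1) = T₂V₂^(γ−1) ⇒ T₂ = T₁ (V₁/V₂)^(γ−1).
For a diatomic ideal gas γ = 7/5, so γ−1 = 2/5.
T₁ = 329 °C = 602.1 K.
T₂ = 602.1 × (9.83/135)^(2/5) = 211.2 K.

T₂ ≈ 211 K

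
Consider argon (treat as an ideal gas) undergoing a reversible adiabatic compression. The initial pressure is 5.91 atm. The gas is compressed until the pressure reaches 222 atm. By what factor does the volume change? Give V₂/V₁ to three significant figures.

From PV^γ = const, V₂/V₁ = (P₁/P₂)^(1/γ).
For a monatomic ideal gas γ = 5/3.
V₂/V₁ = (5.91/222)^(3/5) = 0.1135.

V₂/V₁ ≈ 0.114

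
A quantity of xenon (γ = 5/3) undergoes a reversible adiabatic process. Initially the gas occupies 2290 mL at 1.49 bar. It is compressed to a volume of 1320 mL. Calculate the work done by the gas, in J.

W ≈ -227 J

P₂ = P₁(V₁/V₂)^γ = 1.49×(2290/1320)^(5/3) = 3.732 bar.
For a reversible adiabat, W_by_gas = (P₁V₁ − P₂V₂)/(γ−1).
W_by = (149000×0.00229 − 373200×0.00132) / (2/3) = -227.1 J.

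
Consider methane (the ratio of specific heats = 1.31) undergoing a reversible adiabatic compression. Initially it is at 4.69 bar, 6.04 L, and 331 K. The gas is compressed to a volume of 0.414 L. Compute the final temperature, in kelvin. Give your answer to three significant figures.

T₂ ≈ 760 K

For a reversible adiabat TV^(γ−1) is constant, so T₂ = T₁ (V₁/V₂)^(γ−1).
T₂ = 331 × (6.04/0.414)^(0.31) = 759.8 K.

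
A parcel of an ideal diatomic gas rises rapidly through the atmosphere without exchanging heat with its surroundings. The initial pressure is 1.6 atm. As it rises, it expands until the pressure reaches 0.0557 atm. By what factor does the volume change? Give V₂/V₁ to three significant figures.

V₂/V₁ ≈ 11.0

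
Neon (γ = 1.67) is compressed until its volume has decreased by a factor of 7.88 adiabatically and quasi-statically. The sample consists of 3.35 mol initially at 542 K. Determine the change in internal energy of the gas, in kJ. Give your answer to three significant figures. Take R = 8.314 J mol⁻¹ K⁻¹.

Adiabatic: T₁V₁^(γ−1) = T₂V₂^(γ−1) ⇒ T₂ = T₁ (V₁/V₂)^(γ−1).
T₂ = 542 × 7.88^(0.67) = 2161 K.
Q = 0, so ΔU = W_on_gas = nCᵥΔT with Cᵥ = R/(γ−1) = 12.41 J/(mol·K).
ΔU = 3.35 × 12.41 × (2161 − 542) = 67310 J.

ΔU ≈ 67.3 kJ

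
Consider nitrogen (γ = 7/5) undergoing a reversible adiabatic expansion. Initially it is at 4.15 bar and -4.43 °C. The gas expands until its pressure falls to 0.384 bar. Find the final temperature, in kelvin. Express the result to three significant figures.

Along an adiabat T P^((1−γ)/γ) is constant, so T₂ = T₁ (P₂/P₁)^((γ−1)/γ).
T₁ = -4.43 °C = 268.7 K.
T₂ = 268.7 × (0.384/4.15)^(2/7) = 136.1 K.

T₂ ≈ 136 K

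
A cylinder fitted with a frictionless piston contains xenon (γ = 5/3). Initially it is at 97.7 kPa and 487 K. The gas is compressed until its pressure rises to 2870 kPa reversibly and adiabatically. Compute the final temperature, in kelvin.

Along an adiabat T P^((1−γ)/γ) is constant, so T₂ = T₁ (P₂/P₁)^((γ−1)/γ).
T₂ = 487 × (2870/97.7)^(2/5) = 1882 K.

T₂ ≈ 1880 K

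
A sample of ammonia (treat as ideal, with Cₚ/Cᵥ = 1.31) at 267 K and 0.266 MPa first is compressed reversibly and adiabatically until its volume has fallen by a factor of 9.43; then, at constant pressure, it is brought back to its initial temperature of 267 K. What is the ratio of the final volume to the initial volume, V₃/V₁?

Adiabatic step: V₂/V₁ = 0.106; T₂ = T₁·9.43^(0.31) = 535.3 K.
Isobaric step: V₃/V₂ = T₃/T₂ = 267/535.3.
V₃/V₁ = (V₂/V₁)(V₃/V₂) = 0.106 × (267/535.3) = 0.05289.

V₃/V₁ ≈ 0.0529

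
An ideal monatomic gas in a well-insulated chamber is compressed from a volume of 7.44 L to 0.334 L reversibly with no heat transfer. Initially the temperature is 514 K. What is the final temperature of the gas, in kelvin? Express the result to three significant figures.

T₂ ≈ 4070 K

For a reversible adiabat TV^(γ−1) is constant, so T₂ = T₁ (V₁/V₂)^(γ−1).
For a monatomic ideal gas γ = 5/3, so γ−1 = 2/3.
T₂ = 514 × (7.44/0.334)^(2/3) = 4069 K.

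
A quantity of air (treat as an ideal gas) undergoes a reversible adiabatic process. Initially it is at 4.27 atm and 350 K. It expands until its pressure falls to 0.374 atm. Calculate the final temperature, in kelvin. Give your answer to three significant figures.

T₂ ≈ 175 K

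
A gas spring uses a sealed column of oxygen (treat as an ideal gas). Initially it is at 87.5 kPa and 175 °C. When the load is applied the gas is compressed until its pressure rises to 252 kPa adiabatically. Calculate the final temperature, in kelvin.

Adiabatic: T₂/T₁ = (P₂/P₁)^((γ−1)/γ).
For a diatomic ideal gas γ = 7/5, so (γ−1)/γ = 2/7.
T₁ = 175 °C = 448.1 K.
T₂ = 448.1 × (252/87.5)^(2/7) = 606.3 K.

T₂ ≈ 606 K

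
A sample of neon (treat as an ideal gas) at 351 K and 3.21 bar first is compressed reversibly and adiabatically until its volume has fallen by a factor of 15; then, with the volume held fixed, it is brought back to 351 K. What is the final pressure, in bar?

P₃ ≈ 48.1 bar

For a monatomic ideal gas γ = 5/3.
Adiabatic step (PV^γ = const): P₂ = 3.21×15^(5/3) = 292.9 bar; T₂ = 351×15^(2/3) = 2135 K.
Isochoric: P₃ = P₂(T₃/T₂) = 292.9 × (351/2135) = 48.15 bar.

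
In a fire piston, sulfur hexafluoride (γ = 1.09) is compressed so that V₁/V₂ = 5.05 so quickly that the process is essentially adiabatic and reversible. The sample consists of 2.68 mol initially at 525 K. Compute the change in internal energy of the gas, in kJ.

ΔU ≈ 20.4 kJ

For a reversible adiabat TV^(γ−1) is constant, so T₂ = T₁ (V₁/V₂)^(γ−1).
T₂ = 525 × 5.05^(0.09) = 607.4 K.
Q = 0, so ΔU = W_on_gas = nCᵥΔT with Cᵥ = R/(γ−1) = 92.38 J/(mol·K).
ΔU = 2.68 × 92.38 × (607.4 − 525) = 20390 J.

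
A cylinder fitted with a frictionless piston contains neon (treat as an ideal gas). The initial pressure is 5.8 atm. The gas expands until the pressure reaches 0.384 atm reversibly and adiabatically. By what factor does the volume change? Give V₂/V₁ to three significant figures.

V₂/V₁ ≈ 5.10

From PV^γ = const, V₂/V₁ = (P₁/P₂)^(1/γ).
For a monatomic ideal gas γ = 5/3.
V₂/V₁ = (5.8/0.384)^(3/5) = 5.099.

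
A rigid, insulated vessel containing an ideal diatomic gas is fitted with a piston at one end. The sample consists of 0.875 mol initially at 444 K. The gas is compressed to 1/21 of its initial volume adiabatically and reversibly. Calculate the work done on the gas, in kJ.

Adiabatic: T₁V₁^(γ−1) = T₂V₂^(γ−1) ⇒ T₂ = T₁ (V₁/V₂)^(γ−1).
γ = 7/5 for a diatomic ideal gas, so γ−1 = 2/5.
T₂ = 444 × 21^(2/5) = 1501 K.
Q = 0, so ΔU = W_on_gas = nCᵥΔT with Cᵥ = R/(γ−1) = 20.79 J/(mol·K).
ΔU = 0.875 × 20.79 × (1501 − 444) = 19220 J.

W ≈ 19.2 kJ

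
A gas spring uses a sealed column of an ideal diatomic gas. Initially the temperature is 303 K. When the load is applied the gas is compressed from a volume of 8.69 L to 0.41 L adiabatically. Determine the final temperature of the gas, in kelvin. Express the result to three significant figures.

For a reversible adiabat TV^(γ−1) is constant, so T₂ = T₁ (V₁/V₂)^(γ−1).
For a diatomic ideal gas γ = 7/5, so γ−1 = 2/5.
T₂ = 303 × (8.69/0.41)^(2/5) = 1028 K.

T₂ ≈ 1030 K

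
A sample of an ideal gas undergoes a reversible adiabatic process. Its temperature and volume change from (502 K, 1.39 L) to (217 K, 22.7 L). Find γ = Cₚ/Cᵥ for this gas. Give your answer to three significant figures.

TV^(γ−1) = const ⇒ γ − 1 = ln(T₂/T₁) / ln(V₁/V₂).
γ = 1 + ln(217/502) / ln(1.39/22.7) = 1.3.

γ ≈ 1.30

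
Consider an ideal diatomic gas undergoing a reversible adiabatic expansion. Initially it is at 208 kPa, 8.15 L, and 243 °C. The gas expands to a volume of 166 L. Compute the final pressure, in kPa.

P₂ ≈ 3.06 kPa

Adiabatic: P₁V₁^γ = P₂V₂^γ ⇒ P₂ = P₁ (V₁/V₂)^γ.
γ = 7/5 for a diatomic ideal gas.
P₂ = 208 × (8.15/166)^(7/5) = 3.059 kPa.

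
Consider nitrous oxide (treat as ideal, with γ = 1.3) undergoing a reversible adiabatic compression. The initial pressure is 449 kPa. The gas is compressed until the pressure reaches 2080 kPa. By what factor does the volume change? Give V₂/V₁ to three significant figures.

V₂/V₁ ≈ 0.307

From PV^γ = const, V₂/V₁ = (P₁/P₂)^(1/γ).
V₂/V₁ = (449/2080)^(0.769) = 0.3075.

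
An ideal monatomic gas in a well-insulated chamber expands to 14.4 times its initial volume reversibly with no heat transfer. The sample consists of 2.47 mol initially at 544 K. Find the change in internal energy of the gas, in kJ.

For a reversible adiabat TV^(γ−1) is constant, so T₂ = T₁ (V₁/V₂)^(γ−1).
γ = 5/3 for a monatomic ideal gas, so γ−1 = 2/3.
T₂ = 544 × (1/14.4)^(2/3) = 91.91 K.
Q = 0, so ΔU = W_on_gas = nCᵥΔT with Cᵥ = R/(γ−1) = 12.47 J/(mol·K).
ΔU = 2.47 × 12.47 × (91.91 − 544) = -13930 J.

ΔU ≈ -13.9 kJ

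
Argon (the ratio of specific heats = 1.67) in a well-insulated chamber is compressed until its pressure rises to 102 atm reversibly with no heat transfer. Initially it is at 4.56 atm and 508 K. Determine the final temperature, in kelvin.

T₂ ≈ 1770 K

Along an adiabat T P^((1−γ)/γ) is constant, so T₂ = T₁ (P₂/P₁)^((γ−1)/γ).
T₂ = 508 × (102/4.56)^(0.401) = 1767 K.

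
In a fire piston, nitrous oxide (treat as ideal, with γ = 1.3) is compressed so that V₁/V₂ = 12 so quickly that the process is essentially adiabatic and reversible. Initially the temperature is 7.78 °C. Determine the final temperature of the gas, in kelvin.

T₂ ≈ 592 K

Adiabatic: T₁V₁^(γ−1) = T₂V₂^(γ−1) ⇒ T₂ = T₁ (V₁/V₂)^(γ−1).
T₁ = 7.78 °C = 280.9 K.
T₂ = 280.9 × 12^(0.3) = 592 K.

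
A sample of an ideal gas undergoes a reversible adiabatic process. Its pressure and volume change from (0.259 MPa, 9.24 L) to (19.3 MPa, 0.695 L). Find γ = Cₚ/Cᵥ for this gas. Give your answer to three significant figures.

γ ≈ 1.67

PV^γ = const ⇒ γ = ln(P₂/P₁) / ln(V₁/V₂).
γ = ln(19.3/0.259) / ln(9.24/0.695) = 1.666.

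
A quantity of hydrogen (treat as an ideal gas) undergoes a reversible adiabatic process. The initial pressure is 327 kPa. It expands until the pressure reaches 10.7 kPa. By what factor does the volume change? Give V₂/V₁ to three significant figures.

V₂/V₁ ≈ 11.5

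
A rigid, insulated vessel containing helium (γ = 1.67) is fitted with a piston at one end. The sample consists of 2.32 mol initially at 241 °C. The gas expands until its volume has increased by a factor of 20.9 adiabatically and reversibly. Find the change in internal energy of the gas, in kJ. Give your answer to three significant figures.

ΔU ≈ -12.9 kJ

For a reversible adiabat TV^(γ−1) is constant, so T₂ = T₁ (V₁/V₂)^(γ−1).
T₁ = 241 °C = 514.1 K.
T₂ = 514.1 × (1/20.9)^(0.67) = 67.08 K.
Q = 0, so ΔU = W_on_gas = nCᵥΔT with Cᵥ = R/(γ−1) = 12.41 J/(mol·K).
ΔU = 2.32 × 12.41 × (67.08 − 514.1) = -12870 J.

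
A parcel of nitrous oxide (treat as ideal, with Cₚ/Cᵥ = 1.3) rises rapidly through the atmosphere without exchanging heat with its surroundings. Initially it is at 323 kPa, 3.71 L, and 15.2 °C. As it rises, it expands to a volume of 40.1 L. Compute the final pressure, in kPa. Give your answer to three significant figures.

Adiabatic: P₁V₁^γ = P₂V₂^γ ⇒ P₂ = P₁ (V₁/V₂)^γ.
P₂ = 323 × (3.71/40.1)^(1.3) = 14.63 kPa.

P₂ ≈ 14.6 kPa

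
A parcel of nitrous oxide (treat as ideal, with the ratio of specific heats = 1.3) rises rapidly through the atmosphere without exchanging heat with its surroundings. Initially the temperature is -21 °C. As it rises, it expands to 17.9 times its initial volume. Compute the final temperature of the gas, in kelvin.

For a reversible adiabat TV^(γ−1) is constant, so T₂ = T₁ (V₁/V₂)^(γ−1).
T₁ = -21 °C = 252.1 K.
T₂ = 252.1 × (1/17.9)^(0.3) = 106.1 K.

T₂ ≈ 106 K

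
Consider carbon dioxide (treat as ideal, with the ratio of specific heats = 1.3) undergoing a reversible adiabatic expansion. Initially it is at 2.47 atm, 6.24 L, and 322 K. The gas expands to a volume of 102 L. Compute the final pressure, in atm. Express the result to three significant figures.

P₂ ≈ 0.0654 atm

Adiabatic: P₁V₁^γ = P₂V₂^γ ⇒ P₂ = P₁ (V₁/V₂)^γ.
P₂ = 2.47 × (6.24/102)^(1.3) = 0.06535 atm.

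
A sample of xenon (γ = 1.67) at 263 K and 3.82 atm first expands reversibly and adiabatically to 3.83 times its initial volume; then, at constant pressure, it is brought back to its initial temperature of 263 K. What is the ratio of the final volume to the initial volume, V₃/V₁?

Adiabatic step: V₂/V₁ = 3.83; T₂ = T₁·(1/3.83)^(0.67) = 107 K.
Isobaric step: V₃/V₂ = T₃/T₂ = 263/107.
V₃/V₁ = (V₂/V₁)(V₃/V₂) = 3.83 × (263/107) = 9.418.

V₃/V₁ ≈ 9.42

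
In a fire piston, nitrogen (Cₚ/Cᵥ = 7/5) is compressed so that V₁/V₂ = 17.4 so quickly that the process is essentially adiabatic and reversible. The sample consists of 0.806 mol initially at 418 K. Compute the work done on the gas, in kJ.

W ≈ 14.9 kJ

For a reversible adiabat TV^(γ−1) is constant, so T₂ = T₁ (V₁/V₂)^(γ−1).
T₂ = 418 × 17.4^(2/5) = 1310 K.
Q = 0, so ΔU = W_on_gas = nCᵥΔT with Cᵥ = R/(γ−1) = 20.79 J/(mol·K).
ΔU = 0.806 × 20.79 × (1310 − 418) = 14950 J.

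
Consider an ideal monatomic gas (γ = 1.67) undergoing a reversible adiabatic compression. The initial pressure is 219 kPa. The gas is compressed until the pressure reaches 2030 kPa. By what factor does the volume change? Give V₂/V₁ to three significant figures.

From PV^γ = const, V₂/V₁ = (P₁/P₂)^(1/γ).
V₂/V₁ = (219/2030)^(0.599) = 0.2636.

V₂/V₁ ≈ 0.264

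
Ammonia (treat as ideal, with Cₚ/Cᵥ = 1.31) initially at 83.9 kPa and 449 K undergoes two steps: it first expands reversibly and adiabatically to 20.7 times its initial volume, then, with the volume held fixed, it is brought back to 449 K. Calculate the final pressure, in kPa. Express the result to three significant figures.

Adiabatic step (PV^γ = const): P₂ = 83.9×(1/20.7)^(1.31) = 1.584 kPa; T₂ = 449×(1/20.7)^(0.31) = 175.5 K.
Isochoric: P₃ = P₂(T₃/T₂) = 1.584 × (449/175.5) = 4.053 kPa.

P₃ ≈ 4.05 kPa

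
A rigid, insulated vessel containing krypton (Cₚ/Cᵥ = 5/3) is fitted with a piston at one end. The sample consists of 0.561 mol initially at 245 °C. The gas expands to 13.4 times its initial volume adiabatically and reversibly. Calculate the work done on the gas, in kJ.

For a reversible adiabat TV^(γ−1) is constant, so T₂ = T₁ (V₁/V₂)^(γ−1).
T₁ = 245 °C = 518.1 K.
T₂ = 518.1 × (1/13.4)^(2/3) = 91.84 K.
Q = 0, so ΔU = W_on_gas = nCᵥΔT with Cᵥ = R/(γ−1) = 12.47 J/(mol·K).
ΔU = 0.561 × 12.47 × (91.84 − 518.1) = -2983 J.

W ≈ -2.98 kJ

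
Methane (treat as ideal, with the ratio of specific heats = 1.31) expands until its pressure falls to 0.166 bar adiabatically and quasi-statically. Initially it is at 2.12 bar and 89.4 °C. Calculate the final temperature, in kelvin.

T₂ ≈ 198 K

Adiabatic: T₂/T₁ = (P₂/P₁)^((γ−1)/γ).
T₁ = 89.4 °C = 362.5 K.
T₂ = 362.5 × (0.166/2.12)^(0.237) = 198.4 K.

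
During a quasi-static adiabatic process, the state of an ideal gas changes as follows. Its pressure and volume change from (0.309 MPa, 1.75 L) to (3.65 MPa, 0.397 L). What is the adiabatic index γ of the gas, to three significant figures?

PV^γ = const ⇒ γ = ln(P₂/P₁) / ln(V₁/V₂).
γ = ln(3.65/0.309) / ln(1.75/0.397) = 1.664.

γ ≈ 1.66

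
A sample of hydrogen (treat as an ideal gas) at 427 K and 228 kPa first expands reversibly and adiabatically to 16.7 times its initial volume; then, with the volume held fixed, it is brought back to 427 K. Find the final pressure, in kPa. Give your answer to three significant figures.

For a diatomic ideal gas γ = 7/5.
Adiabatic step (PV^γ = const): P₂ = 228×(1/16.7)^(7/5) = 4.427 kPa; T₂ = 427×(1/16.7)^(2/5) = 138.5 K.
Isochoric: P₃ = P₂(T₃/T₂) = 4.427 × (427/138.5) = 13.65 kPa.

P₃ ≈ 13.7 kPa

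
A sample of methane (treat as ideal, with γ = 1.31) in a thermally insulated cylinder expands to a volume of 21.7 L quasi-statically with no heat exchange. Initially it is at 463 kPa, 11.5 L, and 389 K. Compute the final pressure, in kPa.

P₂ ≈ 202 kPa

Adiabatic: P₁V₁^γ = P₂V₂^γ ⇒ P₂ = P₁ (V₁/V₂)^γ.
P₂ = 463 × (11.5/21.7)^(1.31) = 201.5 kPa.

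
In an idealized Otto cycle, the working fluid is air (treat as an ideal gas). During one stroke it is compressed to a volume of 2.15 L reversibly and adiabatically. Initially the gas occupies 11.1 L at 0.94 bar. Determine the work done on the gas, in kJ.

γ = 7/5 for a diatomic ideal gas.
P₂ = P₁(V₁/V₂)^γ = 0.94×(11.1/2.15)^(7/5) = 9.358 bar.
For a reversible adiabat, W_by_gas = (P₁V₁ − P₂V₂)/(γ−1).
W_by = (94000×0.0111 − 935800×0.00215) / (2/5) = -2421 J.
W_on_gas = −W_by = 2421 J.

W ≈ 2.42 kJ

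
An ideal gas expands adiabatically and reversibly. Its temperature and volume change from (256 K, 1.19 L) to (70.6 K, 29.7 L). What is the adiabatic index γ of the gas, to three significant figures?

TV^(γ−1) = const ⇒ γ − 1 = ln(T₂/T₁) / ln(V₁/V₂).
γ = 1 + ln(70.6/256) / ln(1.19/29.7) = 1.4.

γ ≈ 1.40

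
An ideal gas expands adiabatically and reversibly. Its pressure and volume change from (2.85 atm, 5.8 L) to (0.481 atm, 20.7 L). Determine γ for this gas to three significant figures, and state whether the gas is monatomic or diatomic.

PV^γ = const ⇒ γ = ln(P₂/P₁) / ln(V₁/V₂).
γ = ln(0.481/2.85) / ln(5.8/20.7) = 1.398.
γ ≈ 1.40 is close to 7/5, so the gas is diatomic.

γ ≈ 1.40; diatomic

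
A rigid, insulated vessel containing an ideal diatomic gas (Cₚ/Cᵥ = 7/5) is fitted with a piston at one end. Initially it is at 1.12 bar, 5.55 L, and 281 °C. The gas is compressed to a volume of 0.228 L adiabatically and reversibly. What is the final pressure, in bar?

P₂ ≈ 97.8 bar

Since PV^γ is constant along a reversible adiabat, P₂ = P₁ (V₁/V₂)^γ.
P₂ = 1.12 × (5.55/0.228)^(7/5) = 97.75 bar.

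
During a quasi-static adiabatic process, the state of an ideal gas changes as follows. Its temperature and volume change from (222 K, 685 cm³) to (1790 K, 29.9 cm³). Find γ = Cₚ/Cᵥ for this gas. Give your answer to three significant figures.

γ ≈ 1.67

TV^(γ−1) = const ⇒ γ − 1 = ln(T₂/T₁) / ln(V₁/V₂).
γ = 1 + ln(1790/222) / ln(685/29.9) = 1.667.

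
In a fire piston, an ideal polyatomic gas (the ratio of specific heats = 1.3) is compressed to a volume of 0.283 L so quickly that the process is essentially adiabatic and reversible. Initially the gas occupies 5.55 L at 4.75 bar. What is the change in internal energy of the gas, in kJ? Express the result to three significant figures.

P₂ = P₁(V₁/V₂)^γ = 4.75×(5.55/0.283)^(1.3) = 227.5 bar.
For a reversible adiabat, W_by_gas = (P₁V₁ − P₂V₂)/(γ−1).
W_by = (475000×0.00555 − 2.275×10^7×0.000283) / (0.3) = -12670 J.
Q = 0 ⇒ ΔU = −W_by = 12670 J.

ΔU ≈ 12.7 kJ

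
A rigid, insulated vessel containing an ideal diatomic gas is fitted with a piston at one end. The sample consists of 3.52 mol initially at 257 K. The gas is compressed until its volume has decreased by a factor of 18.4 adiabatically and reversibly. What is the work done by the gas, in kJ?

W ≈ -41.5 kJ

For a reversible adiabat TV^(γ−1) is constant, so T₂ = T₁ (V₁/V₂)^(γ−1).
γ = 7/5 for a diatomic ideal gas, so γ−1 = 2/5.
T₂ = 257 × 18.4^(2/5) = 823.9 K.
Q = 0, so ΔU = W_on_gas = nCᵥΔT with Cᵥ = R/(γ−1) = 20.79 J/(mol·K).
ΔU = 3.52 × 20.79 × (823.9 − 257) = 41470 J.
Work done by the gas = −ΔU = -41470 J.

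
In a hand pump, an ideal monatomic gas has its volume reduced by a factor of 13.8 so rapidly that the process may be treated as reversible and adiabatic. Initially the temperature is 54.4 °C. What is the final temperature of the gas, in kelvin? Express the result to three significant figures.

T₂ ≈ 1880 K

Adiabatic: T₁V₁^(γ−1) = T₂V₂^(γ−1) ⇒ T₂ = T₁ (V₁/V₂)^(γ−1).
For a monatomic ideal gas γ = 5/3, so γ−1 = 2/3.
T₁ = 54.4 °C = 327.5 K.
T₂ = 327.5 × 13.8^(2/3) = 1885 K.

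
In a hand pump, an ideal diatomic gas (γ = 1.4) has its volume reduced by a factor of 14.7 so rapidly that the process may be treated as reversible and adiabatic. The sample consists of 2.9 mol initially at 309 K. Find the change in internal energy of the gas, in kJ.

ΔU ≈ 36.0 kJ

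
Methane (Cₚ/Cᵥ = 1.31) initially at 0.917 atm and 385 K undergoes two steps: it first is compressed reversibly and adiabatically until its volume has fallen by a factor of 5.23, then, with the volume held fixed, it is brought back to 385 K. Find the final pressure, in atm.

P₃ ≈ 4.80 atm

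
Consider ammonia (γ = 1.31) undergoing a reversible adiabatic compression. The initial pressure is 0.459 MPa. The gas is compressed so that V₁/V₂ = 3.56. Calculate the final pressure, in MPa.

Since PV^γ is constant along a reversible adiabat, P₂ = P₁ (V₁/V₂)^γ.
P₂ = 0.459 × 3.56^(1.31) = 2.422 MPa.

P₂ ≈ 2.42 MPa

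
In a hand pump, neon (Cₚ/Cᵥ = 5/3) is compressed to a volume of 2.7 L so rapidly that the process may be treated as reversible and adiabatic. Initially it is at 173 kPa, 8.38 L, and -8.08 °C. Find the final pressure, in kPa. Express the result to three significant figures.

Since PV^γ is constant along a reversible adiabat, P₂ = P₁ (V₁/V₂)^γ.
P₂ = 173 × (8.38/2.7)^(5/3) = 1142 kPa.

P₂ ≈ 1140 kPa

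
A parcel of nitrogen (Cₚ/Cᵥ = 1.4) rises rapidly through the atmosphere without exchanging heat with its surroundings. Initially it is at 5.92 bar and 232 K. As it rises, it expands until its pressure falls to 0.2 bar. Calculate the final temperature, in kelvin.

T₂ ≈ 88.1 K

Adiabatic: T₂/T₁ = (P₂/P₁)^((γ−1)/γ).
T₂ = 232 × (0.2/5.92)^(0.286) = 88.13 K.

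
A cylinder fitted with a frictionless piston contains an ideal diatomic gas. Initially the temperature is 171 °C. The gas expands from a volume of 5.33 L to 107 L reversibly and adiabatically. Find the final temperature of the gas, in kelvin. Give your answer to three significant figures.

For a reversible adiabat TV^(γ−1) is constant, so T₂ = T₁ (V₁/V₂)^(γ−1).
For a diatomic ideal gas γ = 7/5, so γ−1 = 2/5.
T₁ = 171 °C = 444.1 K.
T₂ = 444.1 × (5.33/107)^(2/5) = 133.8 K.

T₂ ≈ 134 K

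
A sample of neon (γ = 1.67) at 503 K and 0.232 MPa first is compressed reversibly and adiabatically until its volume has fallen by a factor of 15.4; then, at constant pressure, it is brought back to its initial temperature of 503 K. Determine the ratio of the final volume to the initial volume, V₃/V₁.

Adiabatic step: V₂/V₁ = 0.06494; T₂ = T₁·15.4^(0.67) = 3142 K.
Isobaric step: V₃/V₂ = T₃/T₂ = 503/3142.
V₃/V₁ = (V₂/V₁)(V₃/V₂) = 0.06494 × (503/3142) = 0.0104.

V₃/V₁ ≈ 0.0104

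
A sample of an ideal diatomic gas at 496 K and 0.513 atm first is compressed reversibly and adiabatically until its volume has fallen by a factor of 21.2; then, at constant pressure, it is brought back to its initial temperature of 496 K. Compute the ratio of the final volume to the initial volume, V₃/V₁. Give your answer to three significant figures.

V₃/V₁ ≈ 0.0139

For a diatomic ideal gas γ = 7/5.
Adiabatic step: V₂/V₁ = 0.04717; T₂ = T₁·21.2^(2/5) = 1683 K.
Isobaric step: V₃/V₂ = T₃/T₂ = 496/1683.
V₃/V₁ = (V₂/V₁)(V₃/V₂) = 0.04717 × (496/1683) = 0.0139.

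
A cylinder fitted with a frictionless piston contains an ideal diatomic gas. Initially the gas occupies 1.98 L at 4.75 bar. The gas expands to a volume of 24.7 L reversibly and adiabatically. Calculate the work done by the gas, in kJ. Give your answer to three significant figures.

W ≈ 1.49 kJ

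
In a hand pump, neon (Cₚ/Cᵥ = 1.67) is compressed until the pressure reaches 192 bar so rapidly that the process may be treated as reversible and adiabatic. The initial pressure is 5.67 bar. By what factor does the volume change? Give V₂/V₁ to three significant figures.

From PV^γ = const, V₂/V₁ = (P₁/P₂)^(1/γ).
V₂/V₁ = (5.67/192)^(0.599) = 0.1213.

V₂/V₁ ≈ 0.121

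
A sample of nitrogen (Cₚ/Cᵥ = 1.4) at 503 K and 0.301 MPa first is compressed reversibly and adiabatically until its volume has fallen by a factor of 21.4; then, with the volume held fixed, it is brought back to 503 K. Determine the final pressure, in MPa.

P₃ ≈ 6.44 MPa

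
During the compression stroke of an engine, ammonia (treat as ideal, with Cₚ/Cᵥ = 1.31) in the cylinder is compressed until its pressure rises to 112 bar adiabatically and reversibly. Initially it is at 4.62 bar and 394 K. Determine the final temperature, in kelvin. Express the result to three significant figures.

Along an adiabat T P^((1−γ)/γ) is constant, so T₂ = T₁ (P₂/P₁)^((γ−1)/γ).
T₂ = 394 × (112/4.62)^(0.237) = 837.8 K.

T₂ ≈ 838 K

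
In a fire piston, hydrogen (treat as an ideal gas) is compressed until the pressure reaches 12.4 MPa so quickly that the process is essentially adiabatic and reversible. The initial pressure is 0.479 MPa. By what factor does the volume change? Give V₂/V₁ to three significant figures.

V₂/V₁ ≈ 0.0979

From PV^γ = const, V₂/V₁ = (P₁/P₂)^(1/γ).
For a diatomic ideal gas γ = 7/5.
V₂/V₁ = (0.479/12.4)^(5/7) = 0.09787.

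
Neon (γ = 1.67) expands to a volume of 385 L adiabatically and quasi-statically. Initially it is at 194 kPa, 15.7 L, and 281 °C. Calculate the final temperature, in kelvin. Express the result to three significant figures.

T₂ ≈ 65.0 K

Adiabatic: T₁V₁^(γ−1) = T₂V₂^(γ−1) ⇒ T₂ = T₁ (V₁/V₂)^(γ−1).
T₁ = 281 °C = 554.1 K.
T₂ = 554.1 × (15.7/385)^(0.67) = 64.96 K.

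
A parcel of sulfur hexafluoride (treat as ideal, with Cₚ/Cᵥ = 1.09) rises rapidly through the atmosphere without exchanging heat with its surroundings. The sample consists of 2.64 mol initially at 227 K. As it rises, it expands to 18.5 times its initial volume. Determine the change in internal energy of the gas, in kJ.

ΔU ≈ -12.8 kJ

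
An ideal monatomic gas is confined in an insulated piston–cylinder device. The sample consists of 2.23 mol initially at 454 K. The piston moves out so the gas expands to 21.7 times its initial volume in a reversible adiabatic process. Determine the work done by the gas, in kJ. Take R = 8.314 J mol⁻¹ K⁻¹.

W ≈ 11.0 kJ

For a reversible adiabat TV^(γ−1) is constant, so T₂ = T₁ (V₁/V₂)^(γ−1).
γ = 5/3 for a monatomic ideal gas, so γ−1 = 2/3.
T₂ = 454 × (1/21.7)^(2/3) = 58.36 K.
Q = 0, so ΔU = W_on_gas = nCᵥΔT with Cᵥ = R/(γ−1) = 12.47 J/(mol·K).
ΔU = 2.23 × 12.47 × (58.36 − 454) = -11000 J.
Work done by the gas = −ΔU = 11000 J.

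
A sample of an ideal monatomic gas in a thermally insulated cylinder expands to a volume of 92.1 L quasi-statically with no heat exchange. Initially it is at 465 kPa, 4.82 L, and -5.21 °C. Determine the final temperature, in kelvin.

T₂ ≈ 37.5 K

For a reversible adiabat TV^(γ−1) is constant, so T₂ = T₁ (V₁/V₂)^(γ−1).
γ = 5/3 for a monatomic ideal gas.
T₁ = -5.21 °C = 267.9 K.
T₂ = 267.9 × (4.82/92.1)^(2/3) = 37.49 K.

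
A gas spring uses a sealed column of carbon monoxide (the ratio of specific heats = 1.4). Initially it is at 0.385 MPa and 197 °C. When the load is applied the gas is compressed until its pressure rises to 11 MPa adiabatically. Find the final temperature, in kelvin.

T₂ ≈ 1230 K

Along an adiabat T P^((1−γ)/γ) is constant, so T₂ = T₁ (P₂/P₁)^((γ−1)/γ).
T₁ = 197 °C = 470.1 K.
T₂ = 470.1 × (11/0.385)^(0.286) = 1225 K.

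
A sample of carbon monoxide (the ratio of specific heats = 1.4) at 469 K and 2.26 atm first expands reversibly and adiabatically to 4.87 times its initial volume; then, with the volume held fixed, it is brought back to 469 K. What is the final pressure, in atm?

P₃ ≈ 0.464 atm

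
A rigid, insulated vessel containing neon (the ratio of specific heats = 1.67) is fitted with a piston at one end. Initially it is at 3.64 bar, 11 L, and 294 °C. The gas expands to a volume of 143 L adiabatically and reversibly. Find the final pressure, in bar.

P₂ ≈ 0.0502 bar

Since PV^γ is constant along a reversible adiabat, P₂ = P₁ (V₁/V₂)^γ.
P₂ = 3.64 × (11/143)^(1.67) = 0.05021 bar.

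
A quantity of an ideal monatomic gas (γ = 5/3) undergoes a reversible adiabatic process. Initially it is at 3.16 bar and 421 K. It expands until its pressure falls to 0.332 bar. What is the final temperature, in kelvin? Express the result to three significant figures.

T₂ ≈ 171 K

Along an adiabat T P^((1−γ)/γ) is constant, so T₂ = T₁ (P₂/P₁)^((γ−1)/γ).
T₂ = 421 × (0.332/3.16)^(2/5) = 170.9 K.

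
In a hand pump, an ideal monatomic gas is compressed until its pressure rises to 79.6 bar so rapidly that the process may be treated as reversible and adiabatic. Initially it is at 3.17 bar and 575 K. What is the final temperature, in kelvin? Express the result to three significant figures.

Adiabatic: T₂/T₁ = (P₂/P₁)^((γ−1)/γ).
For a monatomic ideal gas γ = 5/3, so (γ−1)/γ = 2/5.
T₂ = 575 × (79.6/3.17)^(2/5) = 2087 K.

T₂ ≈ 2090 K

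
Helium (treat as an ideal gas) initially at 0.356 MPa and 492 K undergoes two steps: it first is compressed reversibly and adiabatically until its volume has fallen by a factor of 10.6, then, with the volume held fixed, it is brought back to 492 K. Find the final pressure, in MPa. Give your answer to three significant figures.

For a monatomic ideal gas γ = 5/3.
Adiabatic step (PV^γ = const): P₂ = 0.356×10.6^(5/3) = 18.21 MPa; T₂ = 492×10.6^(2/3) = 2374 K.
Isochoric: P₃ = P₂(T₃/T₂) = 18.21 × (492/2374) = 3.774 MPa.

P₃ ≈ 3.77 MPa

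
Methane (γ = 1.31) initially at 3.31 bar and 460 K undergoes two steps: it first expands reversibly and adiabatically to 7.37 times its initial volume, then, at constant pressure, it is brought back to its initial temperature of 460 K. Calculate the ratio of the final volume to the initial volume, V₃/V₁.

Adiabatic step: V₂/V₁ = 7.37; T₂ = T₁·(1/7.37)^(0.31) = 247.7 K.
Isobaric step: V₃/V₂ = T₃/T₂ = 460/247.7.
V₃/V₁ = (V₂/V₁)(V₃/V₂) = 7.37 × (460/247.7) = 13.69.

V₃/V₁ ≈ 13.7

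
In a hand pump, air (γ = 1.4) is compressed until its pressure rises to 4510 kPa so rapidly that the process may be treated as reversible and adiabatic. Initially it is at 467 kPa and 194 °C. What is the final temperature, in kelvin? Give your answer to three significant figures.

Along an adiabat T P^((1−γ)/γ) is constant, so T₂ = T₁ (P₂/P₁)^((γ−1)/γ).
T₁ = 194 °C = 467.1 K.
T₂ = 467.1 × (4510/467)^(0.286) = 893 K.

T₂ ≈ 893 K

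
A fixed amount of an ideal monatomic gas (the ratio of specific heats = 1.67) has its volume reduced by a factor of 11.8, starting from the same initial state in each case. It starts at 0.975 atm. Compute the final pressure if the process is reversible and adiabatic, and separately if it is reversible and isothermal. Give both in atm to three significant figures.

Isothermal: P₂ = P₁(V₁/V₂) = 0.975×11.8 = 11.51 atm.
Adiabatic: P₂ = P₁(V₁/V₂)^γ = 0.975×11.8^(1.67) = 60.12 atm.

adiabatic: 60.1 atm; isothermal: 11.5 atm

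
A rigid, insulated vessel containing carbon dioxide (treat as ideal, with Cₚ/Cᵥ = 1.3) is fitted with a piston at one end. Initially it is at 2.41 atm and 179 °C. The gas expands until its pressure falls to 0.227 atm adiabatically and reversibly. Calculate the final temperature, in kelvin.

T₂ ≈ 262 K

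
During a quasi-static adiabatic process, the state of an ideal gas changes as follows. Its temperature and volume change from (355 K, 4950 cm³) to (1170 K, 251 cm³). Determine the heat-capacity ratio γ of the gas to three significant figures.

γ ≈ 1.40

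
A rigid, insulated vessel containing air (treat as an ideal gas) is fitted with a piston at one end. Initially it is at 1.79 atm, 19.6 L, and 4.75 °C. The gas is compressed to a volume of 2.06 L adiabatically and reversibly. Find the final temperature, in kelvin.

T₂ ≈ 684 K

Adiabatic: T₁V₁^(γ−1) = T₂V₂^(γ−1) ⇒ T₂ = T₁ (V₁/V₂)^(γ−1).
γ = 7/5 for a diatomic ideal gas.
T₁ = 4.75 °C = 277.9 K.
T₂ = 277.9 × (19.6/2.06)^(2/5) = 684.3 K.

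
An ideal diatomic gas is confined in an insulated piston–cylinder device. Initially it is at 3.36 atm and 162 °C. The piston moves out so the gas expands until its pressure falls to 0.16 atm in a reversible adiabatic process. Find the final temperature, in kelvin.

Along an adiabat T P^((1−γ)/γ) is constant, so T₂ = T₁ (P₂/P₁)^((γ−1)/γ).
For a diatomic ideal gas γ = 7/5, so (γ−1)/γ = 2/7.
T₁ = 162 °C = 435.1 K.
T₂ = 435.1 × (0.16/3.36)^(2/7) = 182.3 K.

T₂ ≈ 182 K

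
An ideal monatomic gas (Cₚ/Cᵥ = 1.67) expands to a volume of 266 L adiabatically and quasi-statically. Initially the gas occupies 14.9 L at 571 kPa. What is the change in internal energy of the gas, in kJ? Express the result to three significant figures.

P₂ = P₁(V₁/V₂)^γ = 571×(14.9/266)^(1.67) = 4.638 kPa.
For a reversible adiabat, W_by_gas = (P₁V₁ − P₂V₂)/(γ−1).
W_by = (571000×0.0149 − 4638×0.266) / (0.67) = 10860 J.
Q = 0 ⇒ ΔU = −W_by = -10860 J.

ΔU ≈ -10.9 kJ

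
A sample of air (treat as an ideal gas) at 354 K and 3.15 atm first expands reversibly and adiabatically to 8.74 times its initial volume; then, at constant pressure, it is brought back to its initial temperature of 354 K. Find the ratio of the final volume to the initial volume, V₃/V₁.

V₃/V₁ ≈ 20.8

For a diatomic ideal gas γ = 7/5.
Adiabatic step: V₂/V₁ = 8.74; T₂ = T₁·(1/8.74)^(2/5) = 148.7 K.
Isobaric step: V₃/V₂ = T₃/T₂ = 354/148.7.
V₃/V₁ = (V₂/V₁)(V₃/V₂) = 8.74 × (354/148.7) = 20.8.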